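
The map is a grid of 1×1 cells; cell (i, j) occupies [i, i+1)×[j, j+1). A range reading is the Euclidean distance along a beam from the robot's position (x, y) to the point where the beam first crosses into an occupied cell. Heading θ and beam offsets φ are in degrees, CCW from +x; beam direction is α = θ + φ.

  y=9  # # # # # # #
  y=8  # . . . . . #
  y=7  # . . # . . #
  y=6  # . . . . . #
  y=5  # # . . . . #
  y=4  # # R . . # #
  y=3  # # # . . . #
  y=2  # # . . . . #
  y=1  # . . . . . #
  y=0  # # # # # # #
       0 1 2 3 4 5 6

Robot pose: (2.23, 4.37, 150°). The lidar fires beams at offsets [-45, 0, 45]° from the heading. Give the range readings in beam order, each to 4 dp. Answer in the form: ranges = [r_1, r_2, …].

ranges = [0.8887, 0.2656, 0.2381]

beam 1: φ=-45°, α=105°
  dir = (cos 105°, sin 105°) = (-0.2588, 0.9659); from cell (2,4)
  next x-line at t=0.8887, next y-line at t=0.6522; Δt_x=3.8637, Δt_y=1.0353
    y: enter (2,5) at t=0.6522
    x: enter (1,5) at t=0.8887 ← occupied
  → r_1 = 0.8887
beam 2: φ=0°, α=150°
  dir = (cos 150°, sin 150°) = (-0.8660, 0.5000); from cell (2,4)
  next x-line at t=0.2656, next y-line at t=1.2600; Δt_x=1.1547, Δt_y=2.0000
    x: enter (1,4) at t=0.2656 ← occupied
  → r_2 = 0.2656
beam 3: φ=45°, α=195°
  dir = (cos 195°, sin 195°) = (-0.9659, -0.2588); from cell (2,4)
  next x-line at t=0.2381, next y-line at t=1.4296; Δt_x=1.0353, Δt_y=3.8637
    x: enter (1,4) at t=0.2381 ← occupied
  → r_3 = 0.2381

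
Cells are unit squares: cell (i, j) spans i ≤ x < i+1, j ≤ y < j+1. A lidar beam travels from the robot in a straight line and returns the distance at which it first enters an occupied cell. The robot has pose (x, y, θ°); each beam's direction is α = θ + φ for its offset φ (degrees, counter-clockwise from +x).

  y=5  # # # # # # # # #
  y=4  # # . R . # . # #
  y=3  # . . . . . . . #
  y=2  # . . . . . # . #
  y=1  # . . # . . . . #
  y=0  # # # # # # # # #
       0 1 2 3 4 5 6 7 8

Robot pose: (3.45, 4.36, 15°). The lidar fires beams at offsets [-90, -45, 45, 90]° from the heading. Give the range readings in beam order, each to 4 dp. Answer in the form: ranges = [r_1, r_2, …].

ranges = [3.4785, 2.9445, 0.7390, 0.6626]

beam 1: φ=-90°, α=285°
  cosα=0.2588 sinα=-0.9659 | (3,4) | tMaxX 2.1250 tMaxY 0.3727 | tΔX 3.8637 tΔY 1.0353
    t=0.3727 [y] (3,3)
    t=1.4080 [y] (3,2)
    t=2.1250 [x] (4,2)
    t=2.4433 [y] (4,1)
    t=3.4785 [y] (4,0) — stop
  → r_1 = 3.4785
beam 2: φ=-45°, α=330°
  cosα=0.8660 sinα=-0.5000 | (3,4) | tMaxX 0.6351 tMaxY 0.7200 | tΔX 1.1547 tΔY 2.0000
    t=0.6351 [x] (4,4)
    t=0.7200 [y] (4,3)
    t=1.7898 [x] (5,3)
    t=2.7200 [y] (5,2)
    t=2.9445 [x] (6,2) — stop
  → r_2 = 2.9445
beam 3: φ=45°, α=60°
  cosα=0.5000 sinα=0.8660 | (3,4) | tMaxX 1.1000 tMaxY 0.7390 | tΔX 2.0000 tΔY 1.1547
    t=0.7390 [y] (3,5) — stop
  → r_3 = 0.7390
beam 4: φ=90°, α=105°
  cosα=-0.2588 sinα=0.9659 | (3,4) | tMaxX 1.7387 tMaxY 0.6626 | tΔX 3.8637 tΔY 1.0353
    t=0.6626 [y] (3,5) — stop
  → r_4 = 0.6626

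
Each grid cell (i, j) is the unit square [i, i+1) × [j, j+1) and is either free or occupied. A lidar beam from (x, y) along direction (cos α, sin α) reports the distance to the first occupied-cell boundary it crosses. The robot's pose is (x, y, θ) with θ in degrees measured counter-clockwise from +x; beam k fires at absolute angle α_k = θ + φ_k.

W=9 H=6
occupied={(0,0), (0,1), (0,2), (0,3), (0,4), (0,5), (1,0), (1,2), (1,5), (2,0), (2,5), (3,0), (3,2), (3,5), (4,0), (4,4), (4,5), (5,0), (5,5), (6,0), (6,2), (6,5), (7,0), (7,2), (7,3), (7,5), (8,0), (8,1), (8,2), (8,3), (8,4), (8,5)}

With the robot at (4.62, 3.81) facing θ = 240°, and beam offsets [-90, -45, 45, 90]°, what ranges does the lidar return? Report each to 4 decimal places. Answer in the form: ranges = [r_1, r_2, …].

ranges = [0.3800, 3.1296, 2.9091, 1.6200]

beam 1: φ=-90°, α=150°
  cosα=-0.8660 sinα=0.5000 | (4,3) | tMaxX 0.7159 tMaxY 0.3800 | tΔX 1.1547 tΔY 2.0000
    t=0.3800 [y] (4,4) — stop
  → r_1 = 0.3800
beam 2: φ=-45°, α=195°
  cosα=-0.9659 sinα=-0.2588 | (4,3) | tMaxX 0.6419 tMaxY 3.1296 | tΔX 1.0353 tΔY 3.8637
    t=0.6419 [x] (3,3)
    t=1.6771 [x] (2,3)
    t=2.7124 [x] (1,3)
    t=3.1296 [y] (1,2) — stop
  → r_2 = 3.1296
beam 3: φ=45°, α=285°
  cosα=0.2588 sinα=-0.9659 | (4,3) | tMaxX 1.4682 tMaxY 0.8386 | tΔX 3.8637 tΔY 1.0353
    t=0.8386 [y] (4,2)
    t=1.4682 [x] (5,2)
    t=1.8738 [y] (5,1)
    t=2.9091 [y] (5,0) — stop
  → r_3 = 2.9091
beam 4: φ=90°, α=330°
  cosα=0.8660 sinα=-0.5000 | (4,3) | tMaxX 0.4388 tMaxY 1.6200 | tΔX 1.1547 tΔY 2.0000
    t=0.4388 [x] (5,3)
    t=1.5935 [x] (6,3)
    t=1.6200 [y] (6,2) — stop
  → r_4 = 1.6200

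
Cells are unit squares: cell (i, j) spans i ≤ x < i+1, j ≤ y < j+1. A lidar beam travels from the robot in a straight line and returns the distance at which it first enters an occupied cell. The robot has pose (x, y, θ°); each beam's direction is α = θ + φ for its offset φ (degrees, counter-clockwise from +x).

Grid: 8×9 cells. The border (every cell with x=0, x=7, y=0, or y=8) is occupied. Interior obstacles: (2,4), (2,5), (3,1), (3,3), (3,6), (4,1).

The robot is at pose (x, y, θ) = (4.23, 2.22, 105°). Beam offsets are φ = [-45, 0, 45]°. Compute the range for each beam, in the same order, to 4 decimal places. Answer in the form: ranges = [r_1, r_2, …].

beam 1: φ=-45°, α=60°
  cosα=0.5000 sinα=0.8660 | (4,2) | tMaxX 1.5400 tMaxY 0.9007 | tΔX 2.0000 tΔY 1.1547
    t=0.9007 [y] (4,3)
    t=1.5400 [x] (5,3)
    t=2.0554 [y] (5,4)
    t=3.2101 [y] (5,5)
    t=3.5400 [x] (6,5)
    t=4.3648 [y] (6,6)
    t=5.5195 [y] (6,7)
    t=5.5400 [x] (7,7) — stop
  → r_1 = 5.5400
beam 2: φ=0°, α=105°
  cosα=-0.2588 sinα=0.9659 | (4,2) | tMaxX 0.8887 tMaxY 0.8075 | tΔX 3.8637 tΔY 1.0353
    t=0.8075 [y] (4,3)
    t=0.8887 [x] (3,3) — stop
  → r_2 = 0.8887
beam 3: φ=45°, α=150°
  cosα=-0.8660 sinα=0.5000 | (4,2) | tMaxX 0.2656 tMaxY 1.5600 | tΔX 1.1547 tΔY 2.0000
    t=0.2656 [x] (3,2)
    t=1.4203 [x] (2,2)
    t=1.5600 [y] (2,3)
    t=2.5750 [x] (1,3)
    t=3.5600 [y] (1,4)
    t=3.7297 [x] (0,4) — stop
  → r_3 = 3.7297

ranges = [5.5400, 0.8887, 3.7297]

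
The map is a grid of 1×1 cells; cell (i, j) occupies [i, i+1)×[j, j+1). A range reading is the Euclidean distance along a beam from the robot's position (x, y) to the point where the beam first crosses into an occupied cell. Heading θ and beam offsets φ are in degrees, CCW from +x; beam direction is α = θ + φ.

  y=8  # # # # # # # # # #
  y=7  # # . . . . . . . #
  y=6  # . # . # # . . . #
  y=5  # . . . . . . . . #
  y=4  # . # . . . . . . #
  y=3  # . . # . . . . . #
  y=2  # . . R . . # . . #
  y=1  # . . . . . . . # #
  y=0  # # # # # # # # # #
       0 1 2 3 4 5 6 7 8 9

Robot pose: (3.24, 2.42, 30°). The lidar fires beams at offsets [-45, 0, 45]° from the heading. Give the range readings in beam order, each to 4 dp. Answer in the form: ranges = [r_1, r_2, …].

beam 1: φ=-45°, α=345°
  direction (0.9659, -0.2588); cell (3,2); t to first gridline: x 0.7868, y 1.6228 (then +1.0353 / +3.8637)
    (4,2) via x @ 0.7868
    (4,1) via y @ 1.6228
    (5,1) via x @ 1.8221
    (6,1) via x @ 2.8574
    (7,1) via x @ 3.8926
    (8,1) via x @ 4.9279  # hit
  → r_1 = 4.9279
beam 2: φ=0°, α=30°
  direction (0.8660, 0.5000); cell (3,2); t to first gridline: x 0.8776, y 1.1600 (then +1.1547 / +2.0000)
    (4,2) via x @ 0.8776
    (4,3) via y @ 1.1600
    (5,3) via x @ 2.0323
    (5,4) via y @ 3.1600
    (6,4) via x @ 3.1870
    (7,4) via x @ 4.3417
    (7,5) via y @ 5.1600
    (8,5) via x @ 5.4964
    (9,5) via x @ 6.6511  # hit
  → r_2 = 6.6511
beam 3: φ=45°, α=75°
  direction (0.2588, 0.9659); cell (3,2); t to first gridline: x 2.9364, y 0.6005 (then +3.8637 / +1.0353)
    (3,3) via y @ 0.6005  # hit
  → r_3 = 0.6005

ranges = [4.9279, 6.6511, 0.6005]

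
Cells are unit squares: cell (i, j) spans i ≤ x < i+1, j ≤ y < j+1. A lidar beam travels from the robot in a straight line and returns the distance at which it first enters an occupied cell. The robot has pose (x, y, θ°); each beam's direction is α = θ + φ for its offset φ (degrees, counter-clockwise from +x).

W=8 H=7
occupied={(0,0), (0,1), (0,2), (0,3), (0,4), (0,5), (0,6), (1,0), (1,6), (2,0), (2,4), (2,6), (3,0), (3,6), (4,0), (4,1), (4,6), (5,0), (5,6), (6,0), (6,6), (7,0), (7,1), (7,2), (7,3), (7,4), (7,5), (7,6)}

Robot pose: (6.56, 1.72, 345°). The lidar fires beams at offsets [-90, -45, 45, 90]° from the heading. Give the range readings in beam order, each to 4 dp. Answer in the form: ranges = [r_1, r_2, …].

beam 1: φ=-90°, α=255°
  direction (-0.2588, -0.9659); cell (6,1); t to first gridline: x 2.1637, y 0.7454 (then +3.8637 / +1.0353)
    (6,0) via y @ 0.7454  # hit
  → r_1 = 0.7454
beam 2: φ=-45°, α=300°
  direction (0.5000, -0.8660); cell (6,1); t to first gridline: x 0.8800, y 0.8314 (then +2.0000 / +1.1547)
    (6,0) via y @ 0.8314  # hit
  → r_2 = 0.8314
beam 3: φ=45°, α=30°
  direction (0.8660, 0.5000); cell (6,1); t to first gridline: x 0.5081, y 0.5600 (then +1.1547 / +2.0000)
    (7,1) via x @ 0.5081  # hit
  → r_3 = 0.5081
beam 4: φ=90°, α=75°
  direction (0.2588, 0.9659); cell (6,1); t to first gridline: x 1.7000, y 0.2899 (then +3.8637 / +1.0353)
    (6,2) via y @ 0.2899
    (6,3) via y @ 1.3252
    (7,3) via x @ 1.7000  # hit
  → r_4 = 1.7000

ranges = [0.7454, 0.8314, 0.5081, 1.7000]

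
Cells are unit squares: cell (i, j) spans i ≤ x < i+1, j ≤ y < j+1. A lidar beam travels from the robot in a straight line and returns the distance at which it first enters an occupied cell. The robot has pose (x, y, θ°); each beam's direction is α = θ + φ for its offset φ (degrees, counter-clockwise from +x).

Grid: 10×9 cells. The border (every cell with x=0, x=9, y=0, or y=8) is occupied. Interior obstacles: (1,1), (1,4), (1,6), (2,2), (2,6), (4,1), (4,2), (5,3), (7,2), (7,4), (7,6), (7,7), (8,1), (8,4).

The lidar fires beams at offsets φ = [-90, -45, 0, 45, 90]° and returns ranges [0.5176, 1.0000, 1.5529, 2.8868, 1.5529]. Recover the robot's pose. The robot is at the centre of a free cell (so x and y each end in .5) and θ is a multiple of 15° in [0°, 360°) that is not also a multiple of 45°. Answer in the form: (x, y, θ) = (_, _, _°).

(x, y, θ) = (5.5, 2.5, 285°)

Candidates: 42 free-cell centres × 16 headings = 672 poses. Raycast each; keep the one whose scan matches to 4 dp.
  (6.5, 2.5, 285°): beam 1 = 1.5529 ≠ 0.5176 ✗
  (3.5, 1.5, 30°): beam 1 = 0.5774 ≠ 0.5176 ✗
  (3.5, 1.5, 105°): beam 3 = 4.6587 ≠ 1.5529 ✗
  (5.5, 6.5, 105°): beam 1 = 1.5529 ≠ 0.5176 ✗
  …
  (5.5, 2.5, 285°): r_1=0.5176, r_2=1.0000, r_3=1.5529, r_4=2.8868, r_5=1.5529 — all match ✓
Only this pose fits every beam.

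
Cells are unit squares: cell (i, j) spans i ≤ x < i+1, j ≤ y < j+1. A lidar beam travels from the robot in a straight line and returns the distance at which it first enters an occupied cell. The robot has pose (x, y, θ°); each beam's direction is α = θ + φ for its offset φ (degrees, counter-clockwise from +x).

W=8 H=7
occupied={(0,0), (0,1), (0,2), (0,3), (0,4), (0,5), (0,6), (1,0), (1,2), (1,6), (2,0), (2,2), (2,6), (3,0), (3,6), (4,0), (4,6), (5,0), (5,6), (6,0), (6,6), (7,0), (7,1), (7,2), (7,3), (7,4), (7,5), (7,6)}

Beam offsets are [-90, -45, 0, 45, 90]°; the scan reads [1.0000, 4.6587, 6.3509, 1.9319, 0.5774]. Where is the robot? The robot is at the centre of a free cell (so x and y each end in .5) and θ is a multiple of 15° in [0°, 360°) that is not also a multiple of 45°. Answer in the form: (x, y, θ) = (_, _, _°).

The pose lattice has 28·16 = 448 candidates. Test each by forward raycasting.
  (5.5, 2.5, 60°): beam 1 = 1.7321 ≠ 1.0000 ✗
  (3.5, 5.5, 345°): beam 1 = 2.5882 ≠ 1.0000 ✗
  (1.5, 1.5, 210°): beam 1 = 0.5774 ≠ 1.0000 ✗
  (5.5, 5.5, 165°): beam 1 = 0.5176 ≠ 1.0000 ✗
  …
  (6.5, 1.5, 150°): r_1=1.0000, r_2=4.6587, r_3=6.3509, r_4=1.9319, r_5=0.5774 — all match ✓
Unique over the lattice → pose = (6.5, 1.5, 150°).

(x, y, θ) = (6.5, 1.5, 150°)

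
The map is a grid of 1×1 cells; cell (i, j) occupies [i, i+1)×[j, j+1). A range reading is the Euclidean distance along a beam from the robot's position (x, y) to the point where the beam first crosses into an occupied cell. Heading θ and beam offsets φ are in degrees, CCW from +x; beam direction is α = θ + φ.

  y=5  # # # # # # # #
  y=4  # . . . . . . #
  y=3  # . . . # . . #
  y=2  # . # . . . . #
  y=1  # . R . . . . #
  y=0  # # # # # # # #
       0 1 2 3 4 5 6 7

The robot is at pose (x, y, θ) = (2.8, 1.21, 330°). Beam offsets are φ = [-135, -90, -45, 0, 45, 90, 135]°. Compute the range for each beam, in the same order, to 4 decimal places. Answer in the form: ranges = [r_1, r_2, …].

beam 1: φ=-135°, α=195°
  direction (-0.9659, -0.2588); cell (2,1); t to first gridline: x 0.8282, y 0.8114 (then +1.0353 / +3.8637)
    (2,0) via y @ 0.8114  # hit
  → r_1 = 0.8114
beam 2: φ=-90°, α=240°
  direction (-0.5000, -0.8660); cell (2,1); t to first gridline: x 1.6000, y 0.2425 (then +2.0000 / +1.1547)
    (2,0) via y @ 0.2425  # hit
  → r_2 = 0.2425
beam 3: φ=-45°, α=285°
  direction (0.2588, -0.9659); cell (2,1); t to first gridline: x 0.7727, y 0.2174 (then +3.8637 / +1.0353)
    (2,0) via y @ 0.2174  # hit
  → r_3 = 0.2174
beam 4: φ=0°, α=330°
  direction (0.8660, -0.5000); cell (2,1); t to first gridline: x 0.2309, y 0.4200 (then +1.1547 / +2.0000)
    (3,1) via x @ 0.2309
    (3,0) via y @ 0.4200  # hit
  → r_4 = 0.4200
beam 5: φ=45°, α=15°
  direction (0.9659, 0.2588); cell (2,1); t to first gridline: x 0.2071, y 3.0523 (then +1.0353 / +3.8637)
    (3,1) via x @ 0.2071
    (4,1) via x @ 1.2423
    (5,1) via x @ 2.2776
    (5,2) via y @ 3.0523
    (6,2) via x @ 3.3129
    (7,2) via x @ 4.3482  # hit
  → r_5 = 4.3482
beam 6: φ=90°, α=60°
  direction (0.5000, 0.8660); cell (2,1); t to first gridline: x 0.4000, y 0.9122 (then +2.0000 / +1.1547)
    (3,1) via x @ 0.4000
    (3,2) via y @ 0.9122
    (3,3) via y @ 2.0669
    (4,3) via x @ 2.4000  # hit
  → r_6 = 2.4000
beam 7: φ=135°, α=105°
  direction (-0.2588, 0.9659); cell (2,1); t to first gridline: x 3.0910, y 0.8179 (then +3.8637 / +1.0353)
    (2,2) via y @ 0.8179  # hit
  → r_7 = 0.8179

ranges = [0.8114, 0.2425, 0.2174, 0.4200, 4.3482, 2.4000, 0.8179]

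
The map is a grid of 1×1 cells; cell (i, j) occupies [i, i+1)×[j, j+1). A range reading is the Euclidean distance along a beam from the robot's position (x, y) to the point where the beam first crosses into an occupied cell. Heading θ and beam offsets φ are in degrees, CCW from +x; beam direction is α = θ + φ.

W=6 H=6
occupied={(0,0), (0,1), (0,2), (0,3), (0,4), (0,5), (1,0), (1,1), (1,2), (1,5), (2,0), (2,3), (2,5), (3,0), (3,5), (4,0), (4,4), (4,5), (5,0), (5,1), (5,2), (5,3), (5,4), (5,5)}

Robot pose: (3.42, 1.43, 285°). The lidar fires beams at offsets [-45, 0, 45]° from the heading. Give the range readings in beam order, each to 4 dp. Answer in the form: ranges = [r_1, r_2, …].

beam 1: φ=-45°, α=240°
  d=(-0.5000,-0.8660)  start (3,1)  tX=0.8400 tY=0.4965  stride 1/|dx|=2.0000 1/|dy|=1.1547
    cross y-line → (3,0), t=0.4965 (wall)
  → r_1 = 0.4965
beam 2: φ=0°, α=285°
  d=(0.2588,-0.9659)  start (3,1)  tX=2.2409 tY=0.4452  stride 1/|dx|=3.8637 1/|dy|=1.0353
    cross y-line → (3,0), t=0.4452 (wall)
  → r_2 = 0.4452
beam 3: φ=45°, α=330°
  d=(0.8660,-0.5000)  start (3,1)  tX=0.6697 tY=0.8600  stride 1/|dx|=1.1547 1/|dy|=2.0000
    cross x-line → (4,1), t=0.6697
    cross y-line → (4,0), t=0.8600 (wall)
  → r_3 = 0.8600

ranges = [0.4965, 0.4452, 0.8600]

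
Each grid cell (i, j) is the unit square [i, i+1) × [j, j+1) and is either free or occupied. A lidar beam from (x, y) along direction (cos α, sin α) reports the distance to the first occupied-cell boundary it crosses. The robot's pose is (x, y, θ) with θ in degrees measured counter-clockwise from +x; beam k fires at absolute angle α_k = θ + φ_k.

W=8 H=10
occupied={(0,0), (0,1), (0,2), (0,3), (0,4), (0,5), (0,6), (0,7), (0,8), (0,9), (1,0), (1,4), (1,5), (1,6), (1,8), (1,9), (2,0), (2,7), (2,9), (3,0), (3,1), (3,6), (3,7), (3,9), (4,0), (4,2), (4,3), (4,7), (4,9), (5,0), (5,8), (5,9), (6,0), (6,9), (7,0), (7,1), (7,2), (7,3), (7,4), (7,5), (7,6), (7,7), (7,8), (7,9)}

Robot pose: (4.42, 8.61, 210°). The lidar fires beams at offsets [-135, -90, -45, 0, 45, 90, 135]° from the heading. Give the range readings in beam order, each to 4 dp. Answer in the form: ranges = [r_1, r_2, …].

ranges = [0.4038, 0.4503, 1.5068, 1.2200, 0.6315, 0.7044, 0.6005]

beam 1: φ=-135°, α=75°
  cosα=0.2588 sinα=0.9659 | (4,8) | tMaxX 2.2409 tMaxY 0.4038 | tΔX 3.8637 tΔY 1.0353
    t=0.4038 [y] (4,9) — stop
  → r_1 = 0.4038
beam 2: φ=-90°, α=120°
  cosα=-0.5000 sinα=0.8660 | (4,8) | tMaxX 0.8400 tMaxY 0.4503 | tΔX 2.0000 tΔY 1.1547
    t=0.4503 [y] (4,9) — stop
  → r_2 = 0.4503
beam 3: φ=-45°, α=165°
  cosα=-0.9659 sinα=0.2588 | (4,8) | tMaxX 0.4348 tMaxY 1.5068 | tΔX 1.0353 tΔY 3.8637
    t=0.4348 [x] (3,8)
    t=1.4701 [x] (2,8)
    t=1.5068 [y] (2,9) — stop
  → r_3 = 1.5068
beam 4: φ=0°, α=210°
  cosα=-0.8660 sinα=-0.5000 | (4,8) | tMaxX 0.4850 tMaxY 1.2200 | tΔX 1.1547 tΔY 2.0000
    t=0.4850 [x] (3,8)
    t=1.2200 [y] (3,7) — stop
  → r_4 = 1.2200
beam 5: φ=45°, α=255°
  cosα=-0.2588 sinα=-0.9659 | (4,8) | tMaxX 1.6228 tMaxY 0.6315 | tΔX 3.8637 tΔY 1.0353
    t=0.6315 [y] (4,7) — stop
  → r_5 = 0.6315
beam 6: φ=90°, α=300°
  cosα=0.5000 sinα=-0.8660 | (4,8) | tMaxX 1.1600 tMaxY 0.7044 | tΔX 2.0000 tΔY 1.1547
    t=0.7044 [y] (4,7) — stop
  → r_6 = 0.7044
beam 7: φ=135°, α=345°
  cosα=0.9659 sinα=-0.2588 | (4,8) | tMaxX 0.6005 tMaxY 2.3569 | tΔX 1.0353 tΔY 3.8637
    t=0.6005 [x] (5,8) — stop
  → r_7 = 0.6005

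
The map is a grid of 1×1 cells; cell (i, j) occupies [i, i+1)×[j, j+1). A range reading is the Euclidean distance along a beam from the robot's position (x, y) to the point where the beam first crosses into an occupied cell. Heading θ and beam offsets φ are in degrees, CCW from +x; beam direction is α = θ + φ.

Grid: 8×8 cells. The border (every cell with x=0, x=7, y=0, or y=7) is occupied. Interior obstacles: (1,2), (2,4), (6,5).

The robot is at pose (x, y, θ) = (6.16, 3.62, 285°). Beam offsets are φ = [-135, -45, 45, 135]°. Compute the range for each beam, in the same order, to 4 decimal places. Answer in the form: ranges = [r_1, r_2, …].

ranges = [5.9583, 3.0253, 0.9699, 1.5935]

beam 1: φ=-135°, α=150°
  direction (-0.8660, 0.5000); cell (6,3); t to first gridline: x 0.1848, y 0.7600 (then +1.1547 / +2.0000)
    (5,3) via x @ 0.1848
    (5,4) via y @ 0.7600
    (4,4) via x @ 1.3395
    (3,4) via x @ 2.4942
    (3,5) via y @ 2.7600
    (2,5) via x @ 3.6489
    (2,6) via y @ 4.7600
    (1,6) via x @ 4.8036
    (0,6) via x @ 5.9583  # hit
  → r_1 = 5.9583
beam 2: φ=-45°, α=240°
  direction (-0.5000, -0.8660); cell (6,3); t to first gridline: x 0.3200, y 0.7159 (then +2.0000 / +1.1547)
    (5,3) via x @ 0.3200
    (5,2) via y @ 0.7159
    (5,1) via y @ 1.8706
    (4,1) via x @ 2.3200
    (4,0) via y @ 3.0253  # hit
  → r_2 = 3.0253
beam 3: φ=45°, α=330°
  direction (0.8660, -0.5000); cell (6,3); t to first gridline: x 0.9699, y 1.2400 (then +1.1547 / +2.0000)
    (7,3) via x @ 0.9699  # hit
  → r_3 = 0.9699
beam 4: φ=135°, α=60°
  direction (0.5000, 0.8660); cell (6,3); t to first gridline: x 1.6800, y 0.4388 (then +2.0000 / +1.1547)
    (6,4) via y @ 0.4388
    (6,5) via y @ 1.5935  # hit
  → r_4 = 1.5935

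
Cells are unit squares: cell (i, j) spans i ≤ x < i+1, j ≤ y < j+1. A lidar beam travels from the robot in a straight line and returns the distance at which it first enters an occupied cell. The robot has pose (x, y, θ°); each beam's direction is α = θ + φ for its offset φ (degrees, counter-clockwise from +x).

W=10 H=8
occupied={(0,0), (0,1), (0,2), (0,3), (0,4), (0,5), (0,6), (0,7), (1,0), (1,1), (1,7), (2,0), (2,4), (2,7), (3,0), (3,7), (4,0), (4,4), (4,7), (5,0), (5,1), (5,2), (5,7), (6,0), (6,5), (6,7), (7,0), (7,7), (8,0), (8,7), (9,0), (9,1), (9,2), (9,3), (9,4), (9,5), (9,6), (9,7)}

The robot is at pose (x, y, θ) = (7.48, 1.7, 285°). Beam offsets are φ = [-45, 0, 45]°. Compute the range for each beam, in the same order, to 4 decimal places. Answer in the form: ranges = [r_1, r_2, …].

ranges = [0.8083, 0.7247, 1.4000]

beam 1: φ=-45°, α=240°
  d=(-0.5000,-0.8660)  start (7,1)  tX=0.9600 tY=0.8083  stride 1/|dx|=2.0000 1/|dy|=1.1547
    cross y-line → (7,0), t=0.8083 (wall)
  → r_1 = 0.8083
beam 2: φ=0°, α=285°
  d=(0.2588,-0.9659)  start (7,1)  tX=2.0091 tY=0.7247  stride 1/|dx|=3.8637 1/|dy|=1.0353
    cross y-line → (7,0), t=0.7247 (wall)
  → r_2 = 0.7247
beam 3: φ=45°, α=330°
  d=(0.8660,-0.5000)  start (7,1)  tX=0.6004 tY=1.4000  stride 1/|dx|=1.1547 1/|dy|=2.0000
    cross x-line → (8,1), t=0.6004
    cross y-line → (8,0), t=1.4000 (wall)
  → r_3 = 1.4000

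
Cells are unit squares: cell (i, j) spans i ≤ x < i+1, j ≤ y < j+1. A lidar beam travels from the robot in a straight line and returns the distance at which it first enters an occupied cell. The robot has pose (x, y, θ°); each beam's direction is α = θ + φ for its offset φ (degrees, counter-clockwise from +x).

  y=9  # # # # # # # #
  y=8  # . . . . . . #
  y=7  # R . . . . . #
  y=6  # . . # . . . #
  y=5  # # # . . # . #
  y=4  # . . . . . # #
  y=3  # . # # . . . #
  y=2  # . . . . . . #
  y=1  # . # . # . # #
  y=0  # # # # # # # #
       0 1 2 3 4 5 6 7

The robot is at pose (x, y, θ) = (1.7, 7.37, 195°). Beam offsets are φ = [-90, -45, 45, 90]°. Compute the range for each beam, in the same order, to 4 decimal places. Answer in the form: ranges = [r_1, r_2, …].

ranges = [1.6875, 0.8083, 1.4000, 1.4183]

beam 1: φ=-90°, α=105°
  direction (-0.2588, 0.9659); cell (1,7); t to first gridline: x 2.7046, y 0.6522 (then +3.8637 / +1.0353)
    (1,8) via y @ 0.6522
    (1,9) via y @ 1.6875  # hit
  → r_1 = 1.6875
beam 2: φ=-45°, α=150°
  direction (-0.8660, 0.5000); cell (1,7); t to first gridline: x 0.8083, y 1.2600 (then +1.1547 / +2.0000)
    (0,7) via x @ 0.8083  # hit
  → r_2 = 0.8083
beam 3: φ=45°, α=240°
  direction (-0.5000, -0.8660); cell (1,7); t to first gridline: x 1.4000, y 0.4272 (then +2.0000 / +1.1547)
    (1,6) via y @ 0.4272
    (0,6) via x @ 1.4000  # hit
  → r_3 = 1.4000
beam 4: φ=90°, α=285°
  direction (0.2588, -0.9659); cell (1,7); t to first gridline: x 1.1591, y 0.3831 (then +3.8637 / +1.0353)
    (1,6) via y @ 0.3831
    (2,6) via x @ 1.1591
    (2,5) via y @ 1.4183  # hit
  → r_4 = 1.4183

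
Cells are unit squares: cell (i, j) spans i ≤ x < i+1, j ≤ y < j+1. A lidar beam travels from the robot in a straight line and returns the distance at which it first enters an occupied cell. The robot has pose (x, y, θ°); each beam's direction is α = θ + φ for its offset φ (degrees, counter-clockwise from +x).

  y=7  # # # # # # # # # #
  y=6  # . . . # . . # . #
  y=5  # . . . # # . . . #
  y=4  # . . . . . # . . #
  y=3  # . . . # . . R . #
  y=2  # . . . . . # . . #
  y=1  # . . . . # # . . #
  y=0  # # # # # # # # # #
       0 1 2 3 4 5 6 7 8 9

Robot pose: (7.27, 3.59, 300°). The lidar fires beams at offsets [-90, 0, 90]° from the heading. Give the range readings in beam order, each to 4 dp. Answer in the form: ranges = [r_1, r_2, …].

ranges = [1.1800, 2.9907, 1.9976]

beam 1: φ=-90°, α=210°
  cosα=-0.8660 sinα=-0.5000 | (7,3) | tMaxX 0.3118 tMaxY 1.1800 | tΔX 1.1547 tΔY 2.0000
    t=0.3118 [x] (6,3)
    t=1.1800 [y] (6,2) — stop
  → r_1 = 1.1800
beam 2: φ=0°, α=300°
  cosα=0.5000 sinα=-0.8660 | (7,3) | tMaxX 1.4600 tMaxY 0.6813 | tΔX 2.0000 tΔY 1.1547
    t=0.6813 [y] (7,2)
    t=1.4600 [x] (8,2)
    t=1.8360 [y] (8,1)
    t=2.9907 [y] (8,0) — stop
  → r_2 = 2.9907
beam 3: φ=90°, α=30°
  cosα=0.8660 sinα=0.5000 | (7,3) | tMaxX 0.8429 tMaxY 0.8200 | tΔX 1.1547 tΔY 2.0000
    t=0.8200 [y] (7,4)
    t=0.8429 [x] (8,4)
    t=1.9976 [x] (9,4) — stop
  → r_3 = 1.9976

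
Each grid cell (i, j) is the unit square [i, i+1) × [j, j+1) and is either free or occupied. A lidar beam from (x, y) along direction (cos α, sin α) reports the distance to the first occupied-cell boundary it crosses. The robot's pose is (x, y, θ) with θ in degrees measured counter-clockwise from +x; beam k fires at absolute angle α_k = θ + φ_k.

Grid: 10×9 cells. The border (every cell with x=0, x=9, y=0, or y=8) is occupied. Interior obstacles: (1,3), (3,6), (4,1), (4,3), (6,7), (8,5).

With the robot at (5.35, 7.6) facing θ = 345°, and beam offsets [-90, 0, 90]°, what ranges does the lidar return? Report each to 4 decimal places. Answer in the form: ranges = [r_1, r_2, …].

beam 1: φ=-90°, α=255°
  dir = (cos 255°, sin 255°) = (-0.2588, -0.9659); from cell (5,7)
  next x-line at t=1.3523, next y-line at t=0.6212; Δt_x=3.8637, Δt_y=1.0353
    y: enter (5,6) at t=0.6212
    x: enter (4,6) at t=1.3523
    y: enter (4,5) at t=1.6564
    y: enter (4,4) at t=2.6917
    y: enter (4,3) at t=3.7270 ← occupied
  → r_1 = 3.7270
beam 2: φ=0°, α=345°
  dir = (cos 345°, sin 345°) = (0.9659, -0.2588); from cell (5,7)
  next x-line at t=0.6729, next y-line at t=2.3182; Δt_x=1.0353, Δt_y=3.8637
    x: enter (6,7) at t=0.6729 ← occupied
  → r_2 = 0.6729
beam 3: φ=90°, α=75°
  dir = (cos 75°, sin 75°) = (0.2588, 0.9659); from cell (5,7)
  next x-line at t=2.5114, next y-line at t=0.4141; Δt_x=3.8637, Δt_y=1.0353
    y: enter (5,8) at t=0.4141 ← occupied
  → r_3 = 0.4141

ranges = [3.7270, 0.6729, 0.4141]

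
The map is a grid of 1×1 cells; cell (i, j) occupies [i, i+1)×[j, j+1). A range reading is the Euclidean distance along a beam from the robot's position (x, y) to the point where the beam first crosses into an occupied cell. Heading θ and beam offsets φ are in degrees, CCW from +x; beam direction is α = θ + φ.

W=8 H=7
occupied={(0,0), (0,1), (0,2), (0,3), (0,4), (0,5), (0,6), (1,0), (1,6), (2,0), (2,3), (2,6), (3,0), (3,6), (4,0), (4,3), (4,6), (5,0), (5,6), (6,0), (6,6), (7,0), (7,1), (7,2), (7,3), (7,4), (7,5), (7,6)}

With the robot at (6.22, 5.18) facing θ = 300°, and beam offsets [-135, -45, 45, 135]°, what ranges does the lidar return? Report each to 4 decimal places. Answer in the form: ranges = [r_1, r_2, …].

beam 1: φ=-135°, α=165°
  cosα=-0.9659 sinα=0.2588 | (6,5) | tMaxX 0.2278 tMaxY 3.1682 | tΔX 1.0353 tΔY 3.8637
    t=0.2278 [x] (5,5)
    t=1.2630 [x] (4,5)
    t=2.2983 [x] (3,5)
    t=3.1682 [y] (3,6) — stop
  → r_1 = 3.1682
beam 2: φ=-45°, α=255°
  cosα=-0.2588 sinα=-0.9659 | (6,5) | tMaxX 0.8500 tMaxY 0.1863 | tΔX 3.8637 tΔY 1.0353
    t=0.1863 [y] (6,4)
    t=0.8500 [x] (5,4)
    t=1.2216 [y] (5,3)
    t=2.2569 [y] (5,2)
    t=3.2922 [y] (5,1)
    t=4.3275 [y] (5,0) — stop
  → r_2 = 4.3275
beam 3: φ=45°, α=345°
  cosα=0.9659 sinα=-0.2588 | (6,5) | tMaxX 0.8075 tMaxY 0.6955 | tΔX 1.0353 tΔY 3.8637
    t=0.6955 [y] (6,4)
    t=0.8075 [x] (7,4) — stop
  → r_3 = 0.8075
beam 4: φ=135°, α=75°
  cosα=0.2588 sinα=0.9659 | (6,5) | tMaxX 3.0137 tMaxY 0.8489 | tΔX 3.8637 tΔY 1.0353
    t=0.8489 [y] (6,6) — stop
  → r_4 = 0.8489

ranges = [3.1682, 4.3275, 0.8075, 0.8489]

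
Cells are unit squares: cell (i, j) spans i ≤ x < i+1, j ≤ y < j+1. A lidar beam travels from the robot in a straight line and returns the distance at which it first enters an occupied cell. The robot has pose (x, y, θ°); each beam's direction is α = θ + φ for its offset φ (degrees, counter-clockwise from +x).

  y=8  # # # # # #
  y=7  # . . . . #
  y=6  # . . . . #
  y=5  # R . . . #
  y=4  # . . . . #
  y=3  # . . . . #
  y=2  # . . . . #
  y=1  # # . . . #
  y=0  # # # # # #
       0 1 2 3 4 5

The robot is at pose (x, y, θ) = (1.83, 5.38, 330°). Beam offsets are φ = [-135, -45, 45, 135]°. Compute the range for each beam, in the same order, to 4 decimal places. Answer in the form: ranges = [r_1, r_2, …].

beam 1: φ=-135°, α=195°
  direction (-0.9659, -0.2588); cell (1,5); t to first gridline: x 0.8593, y 1.4682 (then +1.0353 / +3.8637)
    (0,5) via x @ 0.8593  # hit
  → r_1 = 0.8593
beam 2: φ=-45°, α=285°
  direction (0.2588, -0.9659); cell (1,5); t to first gridline: x 0.6568, y 0.3934 (then +3.8637 / +1.0353)
    (1,4) via y @ 0.3934
    (2,4) via x @ 0.6568
    (2,3) via y @ 1.4287
    (2,2) via y @ 2.4640
    (2,1) via y @ 3.4992
    (3,1) via x @ 4.5205
    (3,0) via y @ 4.5345  # hit
  → r_2 = 4.5345
beam 3: φ=45°, α=15°
  direction (0.9659, 0.2588); cell (1,5); t to first gridline: x 0.1760, y 2.3955 (then +1.0353 / +3.8637)
    (2,5) via x @ 0.1760
    (3,5) via x @ 1.2113
    (4,5) via x @ 2.2465
    (4,6) via y @ 2.3955
    (5,6) via x @ 3.2818  # hit
  → r_3 = 3.2818
beam 4: φ=135°, α=105°
  direction (-0.2588, 0.9659); cell (1,5); t to first gridline: x 3.2069, y 0.6419 (then +3.8637 / +1.0353)
    (1,6) via y @ 0.6419
    (1,7) via y @ 1.6771
    (1,8) via y @ 2.7124  # hit
  → r_4 = 2.7124

ranges = [0.8593, 4.5345, 3.2818, 2.7124]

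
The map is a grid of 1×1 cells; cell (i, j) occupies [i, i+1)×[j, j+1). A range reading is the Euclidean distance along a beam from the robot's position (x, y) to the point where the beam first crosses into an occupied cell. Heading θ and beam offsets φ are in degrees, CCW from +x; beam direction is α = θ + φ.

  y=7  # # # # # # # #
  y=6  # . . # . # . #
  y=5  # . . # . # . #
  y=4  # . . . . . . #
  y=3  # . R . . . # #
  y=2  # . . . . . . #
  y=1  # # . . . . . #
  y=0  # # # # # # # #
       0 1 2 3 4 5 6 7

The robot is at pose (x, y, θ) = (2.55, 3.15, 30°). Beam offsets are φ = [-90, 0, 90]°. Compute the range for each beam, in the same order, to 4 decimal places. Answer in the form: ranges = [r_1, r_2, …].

beam 1: φ=-90°, α=300°
  dir = (cos 300°, sin 300°) = (0.5000, -0.8660); from cell (2,3)
  next x-line at t=0.9000, next y-line at t=0.1732; Δt_x=2.0000, Δt_y=1.1547
    y: enter (2,2) at t=0.1732
    x: enter (3,2) at t=0.9000
    y: enter (3,1) at t=1.3279
    y: enter (3,0) at t=2.4826 ← occupied
  → r_1 = 2.4826
beam 2: φ=0°, α=30°
  dir = (cos 30°, sin 30°) = (0.8660, 0.5000); from cell (2,3)
  next x-line at t=0.5196, next y-line at t=1.7000; Δt_x=1.1547, Δt_y=2.0000
    x: enter (3,3) at t=0.5196
    x: enter (4,3) at t=1.6743
    y: enter (4,4) at t=1.7000
    x: enter (5,4) at t=2.8290
    y: enter (5,5) at t=3.7000 ← occupied
  → r_2 = 3.7000
beam 3: φ=90°, α=120°
  dir = (cos 120°, sin 120°) = (-0.5000, 0.8660); from cell (2,3)
  next x-line at t=1.1000, next y-line at t=0.9815; Δt_x=2.0000, Δt_y=1.1547
    y: enter (2,4) at t=0.9815
    x: enter (1,4) at t=1.1000
    y: enter (1,5) at t=2.1362
    x: enter (0,5) at t=3.1000 ← occupied
  → r_3 = 3.1000

ranges = [2.4826, 3.7000, 3.1000]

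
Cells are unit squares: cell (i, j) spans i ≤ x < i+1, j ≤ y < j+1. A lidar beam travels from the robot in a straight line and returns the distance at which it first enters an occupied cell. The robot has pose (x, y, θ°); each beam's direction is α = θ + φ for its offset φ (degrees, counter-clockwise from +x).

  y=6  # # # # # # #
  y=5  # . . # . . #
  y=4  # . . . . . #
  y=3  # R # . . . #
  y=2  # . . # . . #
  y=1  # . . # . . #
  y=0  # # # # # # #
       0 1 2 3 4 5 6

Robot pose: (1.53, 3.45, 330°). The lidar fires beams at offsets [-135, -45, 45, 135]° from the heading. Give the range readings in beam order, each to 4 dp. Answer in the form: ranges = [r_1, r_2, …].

beam 1: φ=-135°, α=195°
  direction (-0.9659, -0.2588); cell (1,3); t to first gridline: x 0.5487, y 1.7387 (then +1.0353 / +3.8637)
    (0,3) via x @ 0.5487  # hit
  → r_1 = 0.5487
beam 2: φ=-45°, α=285°
  direction (0.2588, -0.9659); cell (1,3); t to first gridline: x 1.8159, y 0.4659 (then +3.8637 / +1.0353)
    (1,2) via y @ 0.4659
    (1,1) via y @ 1.5012
    (2,1) via x @ 1.8159
    (2,0) via y @ 2.5364  # hit
  → r_2 = 2.5364
beam 3: φ=45°, α=15°
  direction (0.9659, 0.2588); cell (1,3); t to first gridline: x 0.4866, y 2.1250 (then +1.0353 / +3.8637)
    (2,3) via x @ 0.4866  # hit
  → r_3 = 0.4866
beam 4: φ=135°, α=105°
  direction (-0.2588, 0.9659); cell (1,3); t to first gridline: x 2.0478, y 0.5694 (then +3.8637 / +1.0353)
    (1,4) via y @ 0.5694
    (1,5) via y @ 1.6047
    (0,5) via x @ 2.0478  # hit
  → r_4 = 2.0478

ranges = [0.5487, 2.5364, 0.4866, 2.0478]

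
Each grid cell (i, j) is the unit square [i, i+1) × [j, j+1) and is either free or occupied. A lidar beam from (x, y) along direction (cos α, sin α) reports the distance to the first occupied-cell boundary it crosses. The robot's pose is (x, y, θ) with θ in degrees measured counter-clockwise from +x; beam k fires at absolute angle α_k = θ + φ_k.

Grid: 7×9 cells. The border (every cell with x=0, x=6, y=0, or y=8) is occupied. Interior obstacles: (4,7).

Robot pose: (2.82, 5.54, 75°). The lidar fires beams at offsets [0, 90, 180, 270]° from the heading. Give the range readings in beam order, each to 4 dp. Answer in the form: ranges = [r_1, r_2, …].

beam 1: φ=0°, α=75°
  dir = (cos 75°, sin 75°) = (0.2588, 0.9659); from cell (2,5)
  next x-line at t=0.6955, next y-line at t=0.4762; Δt_x=3.8637, Δt_y=1.0353
    y: enter (2,6) at t=0.4762
    x: enter (3,6) at t=0.6955
    y: enter (3,7) at t=1.5115
    y: enter (3,8) at t=2.5468 ← occupied
  → r_1 = 2.5468
beam 2: φ=90°, α=165°
  dir = (cos 165°, sin 165°) = (-0.9659, 0.2588); from cell (2,5)
  next x-line at t=0.8489, next y-line at t=1.7773; Δt_x=1.0353, Δt_y=3.8637
    x: enter (1,5) at t=0.8489
    y: enter (1,6) at t=1.7773
    x: enter (0,6) at t=1.8842 ← occupied
  → r_2 = 1.8842
beam 3: φ=180°, α=255°
  dir = (cos 255°, sin 255°) = (-0.2588, -0.9659); from cell (2,5)
  next x-line at t=3.1682, next y-line at t=0.5590; Δt_x=3.8637, Δt_y=1.0353
    y: enter (2,4) at t=0.5590
    y: enter (2,3) at t=1.5943
    y: enter (2,2) at t=2.6296
    x: enter (1,2) at t=3.1682
    y: enter (1,1) at t=3.6649
    y: enter (1,0) at t=4.7002 ← occupied
  → r_3 = 4.7002
beam 4: φ=270°, α=345°
  dir = (cos 345°, sin 345°) = (0.9659, -0.2588); from cell (2,5)
  next x-line at t=0.1863, next y-line at t=2.0864; Δt_x=1.0353, Δt_y=3.8637
    x: enter (3,5) at t=0.1863
    x: enter (4,5) at t=1.2216
    y: enter (4,4) at t=2.0864
    x: enter (5,4) at t=2.2569
    x: enter (6,4) at t=3.2922 ← occupied
  → r_4 = 3.2922

ranges = [2.5468, 1.8842, 4.7002, 3.2922]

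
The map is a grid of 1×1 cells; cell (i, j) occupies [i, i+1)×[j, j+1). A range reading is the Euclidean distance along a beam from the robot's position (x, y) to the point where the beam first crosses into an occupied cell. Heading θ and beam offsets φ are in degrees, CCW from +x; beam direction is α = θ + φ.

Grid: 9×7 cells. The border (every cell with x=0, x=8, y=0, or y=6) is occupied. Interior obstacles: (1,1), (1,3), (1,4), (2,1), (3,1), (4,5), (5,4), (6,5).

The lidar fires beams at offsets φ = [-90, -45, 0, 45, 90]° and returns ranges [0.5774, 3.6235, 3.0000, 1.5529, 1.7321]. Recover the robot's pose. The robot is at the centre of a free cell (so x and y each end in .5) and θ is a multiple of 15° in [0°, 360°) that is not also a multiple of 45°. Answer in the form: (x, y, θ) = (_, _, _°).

Enumerate (i+0.5, j+0.5, θ) over the 27 free cells and 16 admissible headings. For each, cast all 5 beams and compare to the given ranges.
  (3.5, 3.5, 105°): beam 1 = 1.9319 ≠ 0.5774 ✗
  (4.5, 1.5, 300°): beam 2 = 0.5176 ≠ 3.6235 ✗
  (3.5, 2.5, 255°): beam 1 = 1.9319 ≠ 0.5774 ✗
  (6.5, 1.5, 120°): beam 1 = 1.7321 ≠ 0.5774 ✗
  …
  (6.5, 4.5, 300°): r_1=0.5774, r_2=3.6235, r_3=3.0000, r_4=1.5529, r_5=1.7321 — all match ✓
Only this pose fits every beam.

(x, y, θ) = (6.5, 4.5, 300°)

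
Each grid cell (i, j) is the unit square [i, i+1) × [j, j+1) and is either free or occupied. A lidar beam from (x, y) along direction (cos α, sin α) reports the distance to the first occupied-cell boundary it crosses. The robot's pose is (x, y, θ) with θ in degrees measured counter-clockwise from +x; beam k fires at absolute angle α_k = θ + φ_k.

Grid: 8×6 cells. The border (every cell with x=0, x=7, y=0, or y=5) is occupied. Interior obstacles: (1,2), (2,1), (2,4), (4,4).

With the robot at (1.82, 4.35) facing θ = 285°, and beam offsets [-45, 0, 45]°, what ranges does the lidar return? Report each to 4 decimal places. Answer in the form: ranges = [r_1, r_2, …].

beam 1: φ=-45°, α=240°
  dir = (cos 240°, sin 240°) = (-0.5000, -0.8660); from cell (1,4)
  next x-line at t=1.6400, next y-line at t=0.4041; Δt_x=2.0000, Δt_y=1.1547
    y: enter (1,3) at t=0.4041
    y: enter (1,2) at t=1.5588 ← occupied
  → r_1 = 1.5588
beam 2: φ=0°, α=285°
  dir = (cos 285°, sin 285°) = (0.2588, -0.9659); from cell (1,4)
  next x-line at t=0.6955, next y-line at t=0.3623; Δt_x=3.8637, Δt_y=1.0353
    y: enter (1,3) at t=0.3623
    x: enter (2,3) at t=0.6955
    y: enter (2,2) at t=1.3976
    y: enter (2,1) at t=2.4329 ← occupied
  → r_2 = 2.4329
beam 3: φ=45°, α=330°
  dir = (cos 330°, sin 330°) = (0.8660, -0.5000); from cell (1,4)
  next x-line at t=0.2078, next y-line at t=0.7000; Δt_x=1.1547, Δt_y=2.0000
    x: enter (2,4) at t=0.2078 ← occupied
  → r_3 = 0.2078

ranges = [1.5588, 2.4329, 0.2078]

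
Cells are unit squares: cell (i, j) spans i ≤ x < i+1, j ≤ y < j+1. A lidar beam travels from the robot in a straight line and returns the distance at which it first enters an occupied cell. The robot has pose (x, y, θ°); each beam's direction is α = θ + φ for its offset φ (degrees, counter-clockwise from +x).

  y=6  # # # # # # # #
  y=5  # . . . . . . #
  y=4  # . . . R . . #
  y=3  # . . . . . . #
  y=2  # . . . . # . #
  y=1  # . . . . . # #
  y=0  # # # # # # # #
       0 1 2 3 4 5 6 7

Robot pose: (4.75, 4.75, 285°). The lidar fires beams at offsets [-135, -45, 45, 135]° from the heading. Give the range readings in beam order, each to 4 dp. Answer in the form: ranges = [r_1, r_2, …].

beam 1: φ=-135°, α=150°
  dir = (cos 150°, sin 150°) = (-0.8660, 0.5000); from cell (4,4)
  next x-line at t=0.8660, next y-line at t=0.5000; Δt_x=1.1547, Δt_y=2.0000
    y: enter (4,5) at t=0.5000
    x: enter (3,5) at t=0.8660
    x: enter (2,5) at t=2.0207
    y: enter (2,6) at t=2.5000 ← occupied
  → r_1 = 2.5000
beam 2: φ=-45°, α=240°
  dir = (cos 240°, sin 240°) = (-0.5000, -0.8660); from cell (4,4)
  next x-line at t=1.5000, next y-line at t=0.8660; Δt_x=2.0000, Δt_y=1.1547
    y: enter (4,3) at t=0.8660
    x: enter (3,3) at t=1.5000
    y: enter (3,2) at t=2.0207
    y: enter (3,1) at t=3.1754
    x: enter (2,1) at t=3.5000
    y: enter (2,0) at t=4.3301 ← occupied
  → r_2 = 4.3301
beam 3: φ=45°, α=330°
  dir = (cos 330°, sin 330°) = (0.8660, -0.5000); from cell (4,4)
  next x-line at t=0.2887, next y-line at t=1.5000; Δt_x=1.1547, Δt_y=2.0000
    x: enter (5,4) at t=0.2887
    x: enter (6,4) at t=1.4434
    y: enter (6,3) at t=1.5000
    x: enter (7,3) at t=2.5981 ← occupied
  → r_3 = 2.5981
beam 4: φ=135°, α=60°
  dir = (cos 60°, sin 60°) = (0.5000, 0.8660); from cell (4,4)
  next x-line at t=0.5000, next y-line at t=0.2887; Δt_x=2.0000, Δt_y=1.1547
    y: enter (4,5) at t=0.2887
    x: enter (5,5) at t=0.5000
    y: enter (5,6) at t=1.4434 ← occupied
  → r_4 = 1.4434

ranges = [2.5000, 4.3301, 2.5981, 1.4434]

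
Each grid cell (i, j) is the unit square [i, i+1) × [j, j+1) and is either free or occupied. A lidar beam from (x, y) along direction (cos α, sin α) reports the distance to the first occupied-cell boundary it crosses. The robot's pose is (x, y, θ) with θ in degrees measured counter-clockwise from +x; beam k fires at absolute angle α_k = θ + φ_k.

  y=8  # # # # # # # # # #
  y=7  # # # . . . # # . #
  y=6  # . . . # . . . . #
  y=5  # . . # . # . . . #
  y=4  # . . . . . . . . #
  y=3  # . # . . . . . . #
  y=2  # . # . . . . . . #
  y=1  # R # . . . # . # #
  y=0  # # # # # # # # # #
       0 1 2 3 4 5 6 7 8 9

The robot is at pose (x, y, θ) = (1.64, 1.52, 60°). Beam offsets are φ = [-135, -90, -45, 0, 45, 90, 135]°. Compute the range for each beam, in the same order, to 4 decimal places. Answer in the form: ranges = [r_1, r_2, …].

beam 1: φ=-135°, α=285°
  direction (0.2588, -0.9659); cell (1,1); t to first gridline: x 1.3909, y 0.5383 (then +3.8637 / +1.0353)
    (1,0) via y @ 0.5383  # hit
  → r_1 = 0.5383
beam 2: φ=-90°, α=330°
  direction (0.8660, -0.5000); cell (1,1); t to first gridline: x 0.4157, y 1.0400 (then +1.1547 / +2.0000)
    (2,1) via x @ 0.4157  # hit
  → r_2 = 0.4157
beam 3: φ=-45°, α=15°
  direction (0.9659, 0.2588); cell (1,1); t to first gridline: x 0.3727, y 1.8546 (then +1.0353 / +3.8637)
    (2,1) via x @ 0.3727  # hit
  → r_3 = 0.3727
beam 4: φ=0°, α=60°
  direction (0.5000, 0.8660); cell (1,1); t to first gridline: x 0.7200, y 0.5543 (then +2.0000 / +1.1547)
    (1,2) via y @ 0.5543
    (2,2) via x @ 0.7200  # hit
  → r_4 = 0.7200
beam 5: φ=45°, α=105°
  direction (-0.2588, 0.9659); cell (1,1); t to first gridline: x 2.4728, y 0.4969 (then +3.8637 / +1.0353)
    (1,2) via y @ 0.4969
    (1,3) via y @ 1.5322
    (0,3) via x @ 2.4728  # hit
  → r_5 = 2.4728
beam 6: φ=90°, α=150°
  direction (-0.8660, 0.5000); cell (1,1); t to first gridline: x 0.7390, y 0.9600 (then +1.1547 / +2.0000)
    (0,1) via x @ 0.7390  # hit
  → r_6 = 0.7390
beam 7: φ=135°, α=195°
  direction (-0.9659, -0.2588); cell (1,1); t to first gridline: x 0.6626, y 2.0091 (then +1.0353 / +3.8637)
    (0,1) via x @ 0.6626  # hit
  → r_7 = 0.6626

ranges = [0.5383, 0.4157, 0.3727, 0.7200, 2.4728, 0.7390, 0.6626]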